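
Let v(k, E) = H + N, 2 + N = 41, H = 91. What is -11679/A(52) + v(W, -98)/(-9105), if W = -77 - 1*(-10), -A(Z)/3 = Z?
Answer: 7087801/94692 ≈ 74.851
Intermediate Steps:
N = 39 (N = -2 + 41 = 39)
A(Z) = -3*Z
W = -67 (W = -77 + 10 = -67)
v(k, E) = 130 (v(k, E) = 91 + 39 = 130)
-11679/A(52) + v(W, -98)/(-9105) = -11679/((-3*52)) + 130/(-9105) = -11679/(-156) + 130*(-1/9105) = -11679*(-1/156) - 26/1821 = 3893/52 - 26/1821 = 7087801/94692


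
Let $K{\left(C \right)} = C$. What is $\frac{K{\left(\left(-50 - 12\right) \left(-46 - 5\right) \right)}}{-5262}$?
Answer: $- \frac{527}{877} \approx -0.60091$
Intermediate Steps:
$\frac{K{\left(\left(-50 - 12\right) \left(-46 - 5\right) \right)}}{-5262} = \frac{\left(-50 - 12\right) \left(-46 - 5\right)}{-5262} = \left(-62\right) \left(-51\right) \left(- \frac{1}{5262}\right) = 3162 \left(- \frac{1}{5262}\right) = - \frac{527}{877}$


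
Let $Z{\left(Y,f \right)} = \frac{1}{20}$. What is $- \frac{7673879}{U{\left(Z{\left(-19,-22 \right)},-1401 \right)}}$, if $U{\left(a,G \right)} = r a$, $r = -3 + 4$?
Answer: $-153477580$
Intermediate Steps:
$r = 1$
$Z{\left(Y,f \right)} = \frac{1}{20}$
$U{\left(a,G \right)} = a$ ($U{\left(a,G \right)} = 1 a = a$)
$- \frac{7673879}{U{\left(Z{\left(-19,-22 \right)},-1401 \right)}} = - 7673879 \frac{1}{\frac{1}{20}} = \left(-7673879\right) 20 = -153477580$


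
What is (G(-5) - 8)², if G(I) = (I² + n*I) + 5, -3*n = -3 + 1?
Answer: 3136/9 ≈ 348.44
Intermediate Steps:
n = ⅔ (n = -(-3 + 1)/3 = -⅓*(-2) = ⅔ ≈ 0.66667)
G(I) = 5 + I² + 2*I/3 (G(I) = (I² + 2*I/3) + 5 = 5 + I² + 2*I/3)
(G(-5) - 8)² = ((5 + (-5)² + (⅔)*(-5)) - 8)² = ((5 + 25 - 10/3) - 8)² = (80/3 - 8)² = (56/3)² = 3136/9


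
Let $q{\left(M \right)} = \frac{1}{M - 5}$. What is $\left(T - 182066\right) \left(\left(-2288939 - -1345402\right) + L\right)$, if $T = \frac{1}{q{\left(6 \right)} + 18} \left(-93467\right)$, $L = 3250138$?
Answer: $- \frac{8194709811321}{19} \approx -4.313 \cdot 10^{11}$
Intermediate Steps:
$q{\left(M \right)} = \frac{1}{-5 + M}$
$T = - \frac{93467}{19}$ ($T = \frac{1}{\frac{1}{-5 + 6} + 18} \left(-93467\right) = \frac{1}{1^{-1} + 18} \left(-93467\right) = \frac{1}{1 + 18} \left(-93467\right) = \frac{1}{19} \left(-93467\right) = - \frac{93467}{19} \approx -4919.3$)
$\left(T - 182066\right) \left(\left(-2288939 - -1345402\right) + L\right) = \left(- \frac{93467}{19} - 182066\right) \left(\left(-2288939 - -1345402\right) + 3250138\right) = - \frac{3552721 \left(\left(-2288939 + 1345402\right) + 3250138\right)}{19} = - \frac{3552721 \left(-943537 + 3250138\right)}{19} = \left(- \frac{3552721}{19}\right) 2306601 = - \frac{8194709811321}{19}$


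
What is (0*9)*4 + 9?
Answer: 9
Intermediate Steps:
(0*9)*4 + 9 = 0*4 + 9 = 0 + 9 = 9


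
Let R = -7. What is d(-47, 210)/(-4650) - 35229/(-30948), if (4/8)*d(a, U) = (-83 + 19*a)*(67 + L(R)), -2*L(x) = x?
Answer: 245708601/7994900 ≈ 30.733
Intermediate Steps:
L(x) = -x/2
d(a, U) = -11703 + 2679*a (d(a, U) = 2*((-83 + 19*a)*(67 - 1/2*(-7))) = 2*((-83 + 19*a)*(67 + 7/2)) = 2*((-83 + 19*a)*(141/2)) = 2*(-11703/2 + 2679*a/2) = -11703 + 2679*a)
d(-47, 210)/(-4650) - 35229/(-30948) = (-11703 + 2679*(-47))/(-4650) - 35229/(-30948) = (-11703 - 125913)*(-1/4650) - 35229*(-1/30948) = -137616*(-1/4650) + 11743/10316 = 22936/775 + 11743/10316 = 245708601/7994900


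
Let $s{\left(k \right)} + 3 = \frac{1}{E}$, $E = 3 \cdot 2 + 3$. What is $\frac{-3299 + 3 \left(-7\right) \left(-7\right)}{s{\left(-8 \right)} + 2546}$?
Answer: $- \frac{3546}{2861} \approx -1.2394$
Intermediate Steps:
$E = 9$ ($E = 6 + 3 = 9$)
$s{\left(k \right)} = - \frac{26}{9}$ ($s{\left(k \right)} = -3 + \frac{1}{9} = - \frac{26}{9}$)
$\frac{-3299 + 3 \left(-7\right) \left(-7\right)}{s{\left(-8 \right)} + 2546} = \frac{-3299 + 3 \left(-7\right) \left(-7\right)}{- \frac{26}{9} + 2546} = \frac{-3299 - -147}{\frac{22888}{9}} = \left(-3299 + 147\right) \frac{9}{22888} = \left(-3152\right) \frac{9}{22888} = - \frac{3546}{2861}$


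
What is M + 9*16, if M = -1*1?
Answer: 143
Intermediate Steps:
M = -1
M + 9*16 = -1 + 9*16 = -1 + 144 = 143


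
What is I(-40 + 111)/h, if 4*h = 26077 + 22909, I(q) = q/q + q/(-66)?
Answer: -5/808269 ≈ -6.1861e-6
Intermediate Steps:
I(q) = 1 - q/66 (I(q) = 1 + q*(-1/66) = 1 - q/66)
h = 24493/2 (h = (26077 + 22909)/4 = (¼)*48986 = 24493/2 ≈ 12247.)
I(-40 + 111)/h = (1 - (-40 + 111)/66)/(24493/2) = (1 - 1/66*71)*(2/24493) = (1 - 71/66)*(2/24493) = -5/66*2/24493 = -5/808269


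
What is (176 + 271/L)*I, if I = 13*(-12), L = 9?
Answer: -96460/3 ≈ -32153.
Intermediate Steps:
I = -156
(176 + 271/L)*I = (176 + 271/9)*(-156) = (1855/9)*(-156) = -96460/3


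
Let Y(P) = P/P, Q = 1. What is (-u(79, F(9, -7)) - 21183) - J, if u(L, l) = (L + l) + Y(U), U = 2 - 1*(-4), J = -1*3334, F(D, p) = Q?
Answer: -17930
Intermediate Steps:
F(D, p) = 1
J = -3334
U = 6 (U = 2 + 4 = 6)
Y(P) = 1
u(L, l) = 1 + L + l (u(L, l) = (L + l) + 1 = 1 + L + l)
(-u(79, F(9, -7)) - 21183) - J = (-(1 + 79 + 1) - 21183) - 1*(-3334) = (-1*81 - 21183) + 3334 = (-81 - 21183) + 3334 = -21264 + 3334 = -17930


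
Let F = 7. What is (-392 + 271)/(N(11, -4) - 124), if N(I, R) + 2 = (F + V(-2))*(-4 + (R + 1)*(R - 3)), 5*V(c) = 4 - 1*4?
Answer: 121/7 ≈ 17.286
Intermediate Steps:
V(c) = 0 (V(c) = (4 - 1*4)/5 = (4 - 4)/5 = (1/5)*0 = 0)
N(I, R) = -30 + 7*(1 + R)*(-3 + R) (N(I, R) = -2 + (7 + 0)*(-4 + (R + 1)*(R - 3)) = -2 + 7*(-4 + (1 + R)*(-3 + R)) = -2 + (-28 + 7*(1 + R)*(-3 + R)) = -30 + 7*(1 + R)*(-3 + R))
(-392 + 271)/(N(11, -4) - 124) = (-392 + 271)/((-51 - 14*(-4) + 7*(-4)**2) - 124) = -121/((-51 + 56 + 7*16) - 124) = -121/((-51 + 56 + 112) - 124) = -121/(117 - 124) = -121/(-7) = -121*(-1/7) = 121/7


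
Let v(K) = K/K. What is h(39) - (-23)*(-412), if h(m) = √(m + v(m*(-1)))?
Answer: -9476 + 2*√10 ≈ -9469.7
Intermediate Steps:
v(K) = 1
h(m) = √(1 + m) (h(m) = √(m + 1) = √(1 + m))
h(39) - (-23)*(-412) = √(1 + 39) - (-23)*(-412) = √40 - 1*9476 = 2*√10 - 9476 = -9476 + 2*√10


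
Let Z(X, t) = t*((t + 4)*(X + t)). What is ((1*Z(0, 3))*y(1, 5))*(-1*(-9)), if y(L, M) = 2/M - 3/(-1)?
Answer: 9639/5 ≈ 1927.8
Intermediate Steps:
Z(X, t) = t*(4 + t)*(X + t) (Z(X, t) = t*((4 + t)*(X + t)) = t*(4 + t)*(X + t))
y(L, M) = 3 + 2/M (y(L, M) = 2/M - 3*(-1) = 2/M + 3 = 3 + 2/M)
((1*Z(0, 3))*y(1, 5))*(-1*(-9)) = ((1*(3*(3² + 4*0 + 4*3 + 0*3)))*(3 + 2/5))*(-1*(-9)) = ((1*(3*(9 + 0 + 12 + 0)))*(3 + 2*(⅕)))*9 = ((1*(3*21))*(3 + ⅖))*9 = ((1*63)*(17/5))*9 = (63*(17/5))*9 = (1071/5)*9 = 9639/5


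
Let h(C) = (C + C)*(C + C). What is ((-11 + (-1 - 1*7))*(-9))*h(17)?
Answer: 197676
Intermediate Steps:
h(C) = 4*C**2 (h(C) = (2*C)*(2*C) = 4*C**2)
((-11 + (-1 - 1*7))*(-9))*h(17) = ((-11 + (-1 - 1*7))*(-9))*(4*17**2) = ((-11 + (-1 - 7))*(-9))*(4*289) = ((-11 - 8)*(-9))*1156 = -19*(-9)*1156 = 171*1156 = 197676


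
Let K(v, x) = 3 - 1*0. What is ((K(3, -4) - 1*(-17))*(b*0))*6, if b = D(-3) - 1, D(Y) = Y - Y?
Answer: 0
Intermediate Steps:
D(Y) = 0
K(v, x) = 3 (K(v, x) = 3 + 0 = 3)
b = -1 (b = 0 - 1 = -1)
((K(3, -4) - 1*(-17))*(b*0))*6 = ((3 - 1*(-17))*(-1*0))*6 = ((3 + 17)*0)*6 = (20*0)*6 = 0*6 = 0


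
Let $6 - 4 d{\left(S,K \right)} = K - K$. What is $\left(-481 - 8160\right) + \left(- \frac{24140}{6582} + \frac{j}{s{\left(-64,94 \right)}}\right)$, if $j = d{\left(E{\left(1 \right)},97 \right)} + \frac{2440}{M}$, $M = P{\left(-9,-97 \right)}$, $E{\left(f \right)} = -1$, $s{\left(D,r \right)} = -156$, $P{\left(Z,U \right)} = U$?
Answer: $- \frac{22076503135}{2553816} \approx -8644.5$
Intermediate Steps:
$M = -97$
$d{\left(S,K \right)} = \frac{3}{2}$ ($d{\left(S,K \right)} = \frac{3}{2} - \frac{K - K}{4} = \frac{3}{2} - 0 = \frac{3}{2} + 0 = \frac{3}{2}$)
$j = - \frac{4589}{194}$ ($j = \frac{3}{2} + \frac{2440}{-97} = \frac{3}{2} + 2440 \left(- \frac{1}{97}\right) = \frac{3}{2} - \frac{2440}{97} = - \frac{4589}{194} \approx -23.655$)
$\left(-481 - 8160\right) + \left(- \frac{24140}{6582} + \frac{j}{s{\left(-64,94 \right)}}\right) = \left(-481 - 8160\right) - \left(- \frac{353}{2328} + \frac{12070}{3291}\right) = \left(-481 - 8160\right) - \frac{8979079}{2553816} = -8641 + \left(- \frac{12070}{3291} + \frac{353}{2328}\right) = -8641 - \frac{8979079}{2553816} = - \frac{22076503135}{2553816}$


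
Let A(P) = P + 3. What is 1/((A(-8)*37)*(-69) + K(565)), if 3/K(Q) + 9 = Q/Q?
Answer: 8/102117 ≈ 7.8341e-5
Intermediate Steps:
K(Q) = -3/8 (K(Q) = 3/(-9 + Q/Q) = 3/(-9 + 1) = 3/(-8) = 3*(-⅛) = -3/8)
A(P) = 3 + P
1/((A(-8)*37)*(-69) + K(565)) = 1/(((3 - 8)*37)*(-69) - 3/8) = 1/(-5*37*(-69) - 3/8) = 1/(-185*(-69) - 3/8) = 1/(12765 - 3/8) = 1/(102117/8) = 8/102117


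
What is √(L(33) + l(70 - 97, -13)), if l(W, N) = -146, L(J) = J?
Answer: I*√113 ≈ 10.63*I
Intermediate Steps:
√(L(33) + l(70 - 97, -13)) = √(33 - 146) = √(-113) = I*√113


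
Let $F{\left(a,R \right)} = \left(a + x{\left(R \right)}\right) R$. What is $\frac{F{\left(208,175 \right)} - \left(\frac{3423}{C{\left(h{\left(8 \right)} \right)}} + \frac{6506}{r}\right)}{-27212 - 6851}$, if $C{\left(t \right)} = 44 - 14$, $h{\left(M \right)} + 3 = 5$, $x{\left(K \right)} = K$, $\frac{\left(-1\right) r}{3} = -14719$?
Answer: $- \frac{29545781053}{15041198910} \approx -1.9643$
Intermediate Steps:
$r = 44157$ ($r = \left(-3\right) \left(-14719\right) = 44157$)
$F{\left(a,R \right)} = R \left(R + a\right)$ ($F{\left(a,R \right)} = \left(a + R\right) R = \left(R + a\right) R = R \left(R + a\right)$)
$h{\left(M \right)} = 2$ ($h{\left(M \right)} = -3 + 5 = 2$)
$C{\left(t \right)} = 30$
$\frac{F{\left(208,175 \right)} - \left(\frac{3423}{C{\left(h{\left(8 \right)} \right)}} + \frac{6506}{r}\right)}{-27212 - 6851} = \frac{175 \left(175 + 208\right) - \left(\frac{1141}{10} + \frac{6506}{44157}\right)}{-27212 - 6851} = \frac{175 \cdot 383 - \frac{50448197}{441570}}{-34063} = \left(67025 - \frac{50448197}{441570}\right) \left(- \frac{1}{34063}\right) = \frac{29545781053}{441570} \left(- \frac{1}{34063}\right) = - \frac{29545781053}{15041198910}$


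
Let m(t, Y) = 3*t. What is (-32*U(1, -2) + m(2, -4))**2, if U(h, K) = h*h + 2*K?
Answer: 10404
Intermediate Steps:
U(h, K) = h**2 + 2*K
(-32*U(1, -2) + m(2, -4))**2 = (-32*(1**2 + 2*(-2)) + 3*2)**2 = (-32*(1 - 4) + 6)**2 = (-32*(-3) + 6)**2 = (96 + 6)**2 = 102**2 = 10404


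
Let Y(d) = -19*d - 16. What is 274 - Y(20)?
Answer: 670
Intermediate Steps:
Y(d) = -16 - 19*d
274 - Y(20) = 274 - (-16 - 19*20) = 274 - (-16 - 380) = 274 - 1*(-396) = 274 + 396 = 670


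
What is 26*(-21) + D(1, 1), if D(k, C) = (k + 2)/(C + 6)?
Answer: -3819/7 ≈ -545.57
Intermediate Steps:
D(k, C) = (2 + k)/(6 + C)
26*(-21) + D(1, 1) = 26*(-21) + (2 + 1)/(6 + 1) = -546 + 3/7 = -3819/7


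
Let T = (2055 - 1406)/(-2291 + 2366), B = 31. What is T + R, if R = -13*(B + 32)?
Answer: -60776/75 ≈ -810.35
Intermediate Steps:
T = 649/75 ≈ 8.6533
R = -819 (R = -13*(31 + 32) = -13*63 = -819)
T + R = 649/75 - 819 = -60776/75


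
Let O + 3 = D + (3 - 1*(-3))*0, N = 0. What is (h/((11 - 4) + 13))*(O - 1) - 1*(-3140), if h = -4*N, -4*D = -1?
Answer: 3140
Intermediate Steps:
D = 1/4 (D = -1/4*(-1) = 1/4 ≈ 0.25000)
h = 0 (h = -4*0 = 0)
O = -11/4 (O = -3 + (1/4 + (3 - 1*(-3))*0) = -3 + (1/4 + (3 + 3)*0) = -3 + (1/4 + 6*0) = -3 + (1/4 + 0) = -3 + 1/4 = -11/4 ≈ -2.7500)
(h/((11 - 4) + 13))*(O - 1) - 1*(-3140) = (0/((11 - 4) + 13))*(-11/4 - 1) - 1*(-3140) = (0/(7 + 13))*(-15/4) + 3140 = (0/20)*(-15/4) + 3140 = (0*(1/20))*(-15/4) + 3140 = 0*(-15/4) + 3140 = 0 + 3140 = 3140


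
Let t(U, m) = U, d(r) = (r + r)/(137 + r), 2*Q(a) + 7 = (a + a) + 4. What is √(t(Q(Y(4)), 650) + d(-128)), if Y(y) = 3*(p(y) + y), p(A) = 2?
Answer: I*√430/6 ≈ 3.4561*I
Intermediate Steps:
Y(y) = 6 + 3*y (Y(y) = 3*(2 + y) = 6 + 3*y)
Q(a) = -3/2 + a (Q(a) = -7/2 + ((a + a) + 4)/2 = -7/2 + (2*a + 4)/2 = -7/2 + (4 + 2*a)/2 = -7/2 + (2 + a) = -3/2 + a)
d(r) = 2*r/(137 + r) (d(r) = (2*r)/(137 + r) = 2*r/(137 + r))
√(t(Q(Y(4)), 650) + d(-128)) = √((-3/2 + (6 + 3*4)) + 2*(-128)/(137 - 128)) = √((-3/2 + (6 + 12)) + 2*(-128)/9) = √((-3/2 + 18) + 2*(-128)*(⅑)) = √(33/2 - 256/9) = √(-215/18) = I*√430/6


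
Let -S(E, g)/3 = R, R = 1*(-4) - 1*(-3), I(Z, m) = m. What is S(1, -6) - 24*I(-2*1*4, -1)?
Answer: 27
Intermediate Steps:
R = -1 (R = -4 + 3 = -1)
S(E, g) = 3 (S(E, g) = -3*(-1) = 3)
S(1, -6) - 24*I(-2*1*4, -1) = 3 - 24*(-1) = 3 + 24 = 27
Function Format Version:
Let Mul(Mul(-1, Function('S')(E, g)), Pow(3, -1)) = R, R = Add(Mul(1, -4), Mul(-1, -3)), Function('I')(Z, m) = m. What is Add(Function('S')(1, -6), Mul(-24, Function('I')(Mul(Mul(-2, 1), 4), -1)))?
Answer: 27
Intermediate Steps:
R = -1 (R = Add(-4, 3) = -1)
Function('S')(E, g) = 3 (Function('S')(E, g) = Mul(-3, -1) = 3)
Add(Function('S')(1, -6), Mul(-24, Function('I')(Mul(Mul(-2, 1), 4), -1))) = Add(3, Mul(-24, -1)) = Add(3, 24) = 27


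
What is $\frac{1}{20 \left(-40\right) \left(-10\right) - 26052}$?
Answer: $- \frac{1}{18052} \approx -5.5396 \cdot 10^{-5}$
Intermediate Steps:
$\frac{1}{20 \left(-40\right) \left(-10\right) - 26052} = \frac{1}{\left(-800\right) \left(-10\right) - 26052} = \frac{1}{8000 - 26052} = \frac{1}{-18052} = - \frac{1}{18052}$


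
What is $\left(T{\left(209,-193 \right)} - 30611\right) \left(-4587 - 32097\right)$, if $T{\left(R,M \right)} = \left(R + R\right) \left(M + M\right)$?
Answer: $7041823956$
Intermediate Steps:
$T{\left(R,M \right)} = 4 M R$ ($T{\left(R,M \right)} = 2 R 2 M = 4 M R$)
$\left(T{\left(209,-193 \right)} - 30611\right) \left(-4587 - 32097\right) = \left(4 \left(-193\right) 209 - 30611\right) \left(-4587 - 32097\right) = \left(-161348 - 30611\right) \left(-36684\right) = \left(-191959\right) \left(-36684\right) = 7041823956$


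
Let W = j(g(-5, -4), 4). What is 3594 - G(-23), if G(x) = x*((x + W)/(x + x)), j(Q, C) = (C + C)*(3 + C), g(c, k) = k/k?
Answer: 7155/2 ≈ 3577.5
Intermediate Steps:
g(c, k) = 1
j(Q, C) = 2*C*(3 + C) (j(Q, C) = (2*C)*(3 + C) = 2*C*(3 + C))
W = 56 (W = 2*4*(3 + 4) = 2*4*7 = 56)
G(x) = 28 + x/2 (G(x) = x*((x + 56)/(x + x)) = x*((56 + x)/((2*x))) = x*((56 + x)*(1/(2*x))) = x*((56 + x)/(2*x)) = 28 + x/2)
3594 - G(-23) = 3594 - (28 + (½)*(-23)) = 3594 - (28 - 23/2) = 3594 - 1*33/2 = 3594 - 33/2 = 7155/2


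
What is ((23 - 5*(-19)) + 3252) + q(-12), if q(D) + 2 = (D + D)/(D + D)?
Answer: 3369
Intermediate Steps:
q(D) = -1 (q(D) = -2 + (D + D)/(D + D) = -2 + (2*D)/((2*D)) = -2 + (2*D)*(1/(2*D)) = -2 + 1 = -1)
((23 - 5*(-19)) + 3252) + q(-12) = ((23 - 5*(-19)) + 3252) - 1 = ((23 + 95) + 3252) - 1 = (118 + 3252) - 1 = 3370 - 1 = 3369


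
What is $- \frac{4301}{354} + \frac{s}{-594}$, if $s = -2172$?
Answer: $- \frac{99217}{11682} \approx -8.4931$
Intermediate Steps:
$- \frac{4301}{354} + \frac{s}{-594} = - \frac{4301}{354} - \frac{2172}{-594} = \left(-4301\right) \frac{1}{354} - - \frac{362}{99} = - \frac{4301}{354} + \frac{362}{99} = - \frac{99217}{11682}$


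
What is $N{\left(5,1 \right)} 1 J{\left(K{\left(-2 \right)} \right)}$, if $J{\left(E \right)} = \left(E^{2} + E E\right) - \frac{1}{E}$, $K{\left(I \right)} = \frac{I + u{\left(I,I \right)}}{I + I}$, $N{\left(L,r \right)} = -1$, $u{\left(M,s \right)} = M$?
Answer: $-1$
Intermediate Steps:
$K{\left(I \right)} = 1$ ($K{\left(I \right)} = \frac{I + I}{I + I} = \frac{2 I}{2 I} = 2 I \frac{1}{2 I} = 1$)
$J{\left(E \right)} = - \frac{1}{E} + 2 E^{2}$ ($J{\left(E \right)} = \left(E^{2} + E^{2}\right) - \frac{1}{E} = 2 E^{2} - \frac{1}{E} = - \frac{1}{E} + 2 E^{2}$)
$N{\left(5,1 \right)} 1 J{\left(K{\left(-2 \right)} \right)} = \left(-1\right) 1 \frac{-1 + 2 \cdot 1^{3}}{1} = - 1 \left(-1 + 2 \cdot 1\right) = - 1 \left(-1 + 2\right) = - 1 \cdot 1 = \left(-1\right) 1 = -1$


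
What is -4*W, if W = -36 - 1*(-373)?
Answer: -1348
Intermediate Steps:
W = 337 (W = -36 + 373 = 337)
-4*W = -4*337 = -1348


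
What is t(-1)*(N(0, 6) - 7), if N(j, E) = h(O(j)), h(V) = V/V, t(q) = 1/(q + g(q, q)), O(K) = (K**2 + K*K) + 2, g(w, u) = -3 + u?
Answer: 6/5 ≈ 1.2000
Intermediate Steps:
O(K) = 2 + 2*K**2 (O(K) = (K**2 + K**2) + 2 = 2*K**2 + 2 = 2 + 2*K**2)
t(q) = 1/(-3 + 2*q) (t(q) = 1/(q + (-3 + q)) = 1/(-3 + 2*q))
h(V) = 1
N(j, E) = 1
t(-1)*(N(0, 6) - 7) = (1 - 7)/(-3 + 2*(-1)) = -6/(-3 - 2) = -6/(-5) = -1/5*(-6) = 6/5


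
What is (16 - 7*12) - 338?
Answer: -406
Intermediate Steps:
(16 - 7*12) - 338 = (16 - 84) - 338 = -68 - 338 = -406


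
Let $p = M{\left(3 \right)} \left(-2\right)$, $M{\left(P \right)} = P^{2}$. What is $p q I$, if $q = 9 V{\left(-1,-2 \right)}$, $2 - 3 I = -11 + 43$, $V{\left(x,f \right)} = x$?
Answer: $-1620$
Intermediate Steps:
$I = -10$ ($I = \frac{2}{3} - \frac{-11 + 43}{3} = \frac{2}{3} - \frac{32}{3} = -10$)
$q = -9$ ($q = 9 \left(-1\right) = -9$)
$p = -18$ ($p = 3^{2} \left(-2\right) = 9 \left(-2\right) = -18$)
$p q I = \left(-18\right) \left(-9\right) \left(-10\right) = 162 \left(-10\right) = -1620$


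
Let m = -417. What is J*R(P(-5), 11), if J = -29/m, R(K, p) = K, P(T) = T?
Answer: -145/417 ≈ -0.34772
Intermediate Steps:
J = 29/417 (J = -29/(-417) = -29*(-1/417) = 29/417 ≈ 0.069544)
J*R(P(-5), 11) = (29/417)*(-5) = -145/417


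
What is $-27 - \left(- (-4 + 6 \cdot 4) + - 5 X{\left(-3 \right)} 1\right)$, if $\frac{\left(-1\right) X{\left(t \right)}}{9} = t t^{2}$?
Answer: $1208$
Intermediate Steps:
$X{\left(t \right)} = - 9 t^{3}$ ($X{\left(t \right)} = - 9 t t^{2} = - 9 t^{3}$)
$-27 - \left(- (-4 + 6 \cdot 4) + - 5 X{\left(-3 \right)} 1\right) = -27 - \left(- (-4 + 6 \cdot 4) + - 5 \left(- 9 \left(-3\right)^{3}\right) 1\right) = -27 - \left(- (-4 + 24) + - 5 \left(\left(-9\right) \left(-27\right)\right) 1\right) = -27 - \left(\left(-1\right) 20 + \left(-5\right) 243 \cdot 1\right) = -27 - \left(-20 - 1215\right) = -27 - -1235 = -27 + 1235 = 1208$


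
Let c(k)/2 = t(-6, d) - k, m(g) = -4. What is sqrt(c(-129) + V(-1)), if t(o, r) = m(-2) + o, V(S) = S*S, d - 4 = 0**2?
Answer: sqrt(239) ≈ 15.460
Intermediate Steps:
d = 4 (d = 4 + 0**2 = 4 + 0 = 4)
V(S) = S**2
t(o, r) = -4 + o
c(k) = -20 - 2*k (c(k) = 2*((-4 - 6) - k) = 2*(-10 - k) = -20 - 2*k)
sqrt(c(-129) + V(-1)) = sqrt((-20 - 2*(-129)) + (-1)**2) = sqrt((-20 + 258) + 1) = sqrt(238 + 1) = sqrt(239)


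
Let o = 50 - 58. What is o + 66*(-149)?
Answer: -9842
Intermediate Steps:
o = -8
o + 66*(-149) = -8 + 66*(-149) = -8 - 9834 = -9842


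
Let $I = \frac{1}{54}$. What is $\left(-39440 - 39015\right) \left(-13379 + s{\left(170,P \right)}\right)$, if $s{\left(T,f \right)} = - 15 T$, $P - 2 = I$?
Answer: $1249709695$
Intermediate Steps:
$I = \frac{1}{54} \approx 0.018519$
$P = \frac{109}{54}$ ($P = 2 + \frac{1}{54} = \frac{109}{54} \approx 2.0185$)
$\left(-39440 - 39015\right) \left(-13379 + s{\left(170,P \right)}\right) = \left(-39440 - 39015\right) \left(-13379 - 2550\right) = - 78455 \left(-13379 - 2550\right) = \left(-78455\right) \left(-15929\right) = 1249709695$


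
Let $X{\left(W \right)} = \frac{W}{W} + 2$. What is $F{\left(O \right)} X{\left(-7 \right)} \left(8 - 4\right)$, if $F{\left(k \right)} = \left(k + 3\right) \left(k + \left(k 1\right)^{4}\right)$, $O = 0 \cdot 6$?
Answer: $0$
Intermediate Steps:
$O = 0$
$F{\left(k \right)} = \left(3 + k\right) \left(k + k^{4}\right)$
$X{\left(W \right)} = 3$ ($X{\left(W \right)} = 1 + 2 = 3$)
$F{\left(O \right)} X{\left(-7 \right)} \left(8 - 4\right) = 0 \left(3 + 0 + 0^{4} + 3 \cdot 0^{3}\right) 3 \left(8 - 4\right) = 0 \left(3 + 0 + 0 + 3 \cdot 0\right) 3 \left(8 - 4\right) = 0 \left(3 + 0 + 0 + 0\right) 3 \cdot 4 = 0 \cdot 3 \cdot 3 \cdot 4 = 0 \cdot 3 \cdot 4 = 0 \cdot 4 = 0$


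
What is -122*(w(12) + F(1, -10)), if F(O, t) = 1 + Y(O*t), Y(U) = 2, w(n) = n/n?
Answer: -488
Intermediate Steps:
w(n) = 1
F(O, t) = 3 (F(O, t) = 1 + 2 = 3)
-122*(w(12) + F(1, -10)) = -122*(1 + 3) = -122*4 = -488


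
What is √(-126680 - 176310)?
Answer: I*√302990 ≈ 550.45*I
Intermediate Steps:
√(-126680 - 176310) = √(-302990) = I*√302990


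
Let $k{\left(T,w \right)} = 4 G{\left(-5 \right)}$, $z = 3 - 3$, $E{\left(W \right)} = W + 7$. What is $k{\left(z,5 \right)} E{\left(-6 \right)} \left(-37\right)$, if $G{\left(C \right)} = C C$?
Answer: $-3700$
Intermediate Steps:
$E{\left(W \right)} = 7 + W$
$z = 0$ ($z = 3 - 3 = 0$)
$G{\left(C \right)} = C^{2}$
$k{\left(T,w \right)} = 100$ ($k{\left(T,w \right)} = 4 \left(-5\right)^{2} = 4 \cdot 25 = 100$)
$k{\left(z,5 \right)} E{\left(-6 \right)} \left(-37\right) = 100 \left(7 - 6\right) \left(-37\right) = 100 \cdot 1 \left(-37\right) = 100 \left(-37\right) = -3700$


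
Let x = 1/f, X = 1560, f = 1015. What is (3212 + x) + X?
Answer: 4843581/1015 ≈ 4772.0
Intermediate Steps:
x = 1/1015 ≈ 0.00098522
(3212 + x) + X = (3212 + 1/1015) + 1560 = 3260181/1015 + 1560 = 4843581/1015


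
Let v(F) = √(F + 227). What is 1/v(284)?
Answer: √511/511 ≈ 0.044237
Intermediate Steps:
v(F) = √(227 + F)
1/v(284) = 1/(√(227 + 284)) = 1/(√511) = √511/511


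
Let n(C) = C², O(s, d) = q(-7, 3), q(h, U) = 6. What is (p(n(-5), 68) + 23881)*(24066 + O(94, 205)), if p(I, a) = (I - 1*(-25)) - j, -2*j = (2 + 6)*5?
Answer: 576548472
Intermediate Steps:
O(s, d) = 6
j = -20 (j = -(2 + 6)*5/2 = -4*5 = -½*40 = -20)
p(I, a) = 45 + I (p(I, a) = (I - 1*(-25)) - 1*(-20) = (I + 25) + 20 = (25 + I) + 20 = 45 + I)
(p(n(-5), 68) + 23881)*(24066 + O(94, 205)) = ((45 + (-5)²) + 23881)*(24066 + 6) = ((45 + 25) + 23881)*24072 = (70 + 23881)*24072 = 23951*24072 = 576548472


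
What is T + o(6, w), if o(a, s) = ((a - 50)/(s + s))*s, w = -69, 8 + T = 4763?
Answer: 4733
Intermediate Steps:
T = 4755 (T = -8 + 4763 = 4755)
o(a, s) = -25 + a/2 (o(a, s) = ((-50 + a)/((2*s)))*s = ((-50 + a)*(1/(2*s)))*s = ((-50 + a)/(2*s))*s = -25 + a/2)
T + o(6, w) = 4755 + (-25 + (½)*6) = 4755 + (-25 + 3) = 4755 - 22 = 4733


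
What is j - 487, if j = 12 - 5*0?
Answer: -475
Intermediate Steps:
j = 12 (j = 12 + 0 = 12)
j - 487 = 12 - 487 = -475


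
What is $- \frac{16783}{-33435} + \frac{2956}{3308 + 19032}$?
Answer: $\frac{23688304}{37346895} \approx 0.63428$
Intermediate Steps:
$- \frac{16783}{-33435} + \frac{2956}{3308 + 19032} = \left(-16783\right) \left(- \frac{1}{33435}\right) + \frac{2956}{22340} = \frac{16783}{33435} + 2956 \cdot \frac{1}{22340} = \frac{16783}{33435} + \frac{739}{5585} = \frac{23688304}{37346895}$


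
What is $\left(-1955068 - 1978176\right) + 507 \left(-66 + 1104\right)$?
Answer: $-3406978$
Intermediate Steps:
$\left(-1955068 - 1978176\right) + 507 \left(-66 + 1104\right) = \left(-1955068 - 1978176\right) + 507 \cdot 1038 = -3933244 + 526266 = -3406978$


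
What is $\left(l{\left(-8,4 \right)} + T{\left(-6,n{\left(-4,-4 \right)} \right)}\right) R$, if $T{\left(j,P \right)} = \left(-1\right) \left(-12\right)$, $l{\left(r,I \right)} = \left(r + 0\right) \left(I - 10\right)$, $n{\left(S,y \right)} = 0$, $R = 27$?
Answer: $1620$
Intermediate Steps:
$l{\left(r,I \right)} = r \left(-10 + I\right)$
$T{\left(j,P \right)} = 12$
$\left(l{\left(-8,4 \right)} + T{\left(-6,n{\left(-4,-4 \right)} \right)}\right) R = \left(- 8 \left(-10 + 4\right) + 12\right) 27 = \left(\left(-8\right) \left(-6\right) + 12\right) 27 = \left(48 + 12\right) 27 = 60 \cdot 27 = 1620$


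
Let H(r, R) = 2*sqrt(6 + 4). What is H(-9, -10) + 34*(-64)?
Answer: -2176 + 2*sqrt(10) ≈ -2169.7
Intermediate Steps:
H(r, R) = 2*sqrt(10)
H(-9, -10) + 34*(-64) = 2*sqrt(10) + 34*(-64) = 2*sqrt(10) - 2176 = -2176 + 2*sqrt(10)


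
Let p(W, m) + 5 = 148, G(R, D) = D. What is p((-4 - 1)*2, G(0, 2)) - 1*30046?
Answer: -29903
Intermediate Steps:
p(W, m) = 143 (p(W, m) = -5 + 148 = 143)
p((-4 - 1)*2, G(0, 2)) - 1*30046 = 143 - 1*30046 = 143 - 30046 = -29903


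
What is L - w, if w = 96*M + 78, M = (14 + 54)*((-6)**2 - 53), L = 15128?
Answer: 126026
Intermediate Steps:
M = -1156 (M = 68*(36 - 53) = 68*(-17) = -1156)
w = -110898 (w = 96*(-1156) + 78 = -110976 + 78 = -110898)
L - w = 15128 - 1*(-110898) = 15128 + 110898 = 126026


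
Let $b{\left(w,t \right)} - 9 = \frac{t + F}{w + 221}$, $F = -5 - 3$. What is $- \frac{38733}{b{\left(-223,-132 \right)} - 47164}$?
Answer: $\frac{12911}{15695} \approx 0.82262$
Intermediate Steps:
$F = -8$ ($F = -5 - 3 = -8$)
$b{\left(w,t \right)} = 9 + \frac{-8 + t}{221 + w}$ ($b{\left(w,t \right)} = 9 + \frac{t - 8}{w + 221} = 9 + \frac{-8 + t}{221 + w}$)
$- \frac{38733}{b{\left(-223,-132 \right)} - 47164} = - \frac{38733}{\frac{1981 - 132 + 9 \left(-223\right)}{221 - 223} - 47164} = - \frac{38733}{\frac{1981 - 132 - 2007}{-2} - 47164} = - \frac{38733}{\left(- \frac{1}{2}\right) \left(-158\right) - 47164} = - \frac{38733}{79 - 47164} = - \frac{38733}{-47085} = \left(-38733\right) \left(- \frac{1}{47085}\right) = \frac{12911}{15695}$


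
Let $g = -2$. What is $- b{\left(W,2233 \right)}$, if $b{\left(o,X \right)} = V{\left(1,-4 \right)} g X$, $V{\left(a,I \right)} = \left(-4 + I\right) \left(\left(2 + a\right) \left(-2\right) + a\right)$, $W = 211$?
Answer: $178640$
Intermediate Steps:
$V{\left(a,I \right)} = \left(-4 + I\right) \left(-4 - a\right)$ ($V{\left(a,I \right)} = \left(-4 + I\right) \left(\left(-4 - 2 a\right) + a\right) = \left(-4 + I\right) \left(-4 - a\right)$)
$b{\left(o,X \right)} = - 80 X$ ($b{\left(o,X \right)} = \left(16 - -16 + 4 \cdot 1 - \left(-4\right) 1\right) \left(-2\right) X = \left(16 + 16 + 4 + 4\right) \left(-2\right) X = 40 \left(-2\right) X = - 80 X$)
$- b{\left(W,2233 \right)} = - \left(-80\right) 2233 = \left(-1\right) \left(-178640\right) = 178640$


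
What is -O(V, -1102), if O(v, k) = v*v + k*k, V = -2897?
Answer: -9607013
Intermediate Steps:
O(v, k) = k² + v² (O(v, k) = v² + k² = k² + v²)
-O(V, -1102) = -((-1102)² + (-2897)²) = -(1214404 + 8392609) = -1*9607013 = -9607013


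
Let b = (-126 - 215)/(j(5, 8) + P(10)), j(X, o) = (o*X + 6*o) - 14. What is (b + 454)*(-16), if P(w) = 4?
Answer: -280568/39 ≈ -7194.1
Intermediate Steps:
j(X, o) = -14 + 6*o + X*o (j(X, o) = (X*o + 6*o) - 14 = (6*o + X*o) - 14 = -14 + 6*o + X*o)
b = -341/78 (b = (-126 - 215)/((-14 + 6*8 + 5*8) + 4) = -341/((-14 + 48 + 40) + 4) = -341/(74 + 4) = -341/78 ≈ -4.3718)
(b + 454)*(-16) = (-341/78 + 454)*(-16) = (35071/78)*(-16) = -280568/39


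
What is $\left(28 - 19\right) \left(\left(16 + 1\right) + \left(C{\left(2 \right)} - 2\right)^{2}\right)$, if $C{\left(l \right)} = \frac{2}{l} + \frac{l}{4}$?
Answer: $\frac{621}{4} \approx 155.25$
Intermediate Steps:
$C{\left(l \right)} = \frac{2}{l} + \frac{l}{4}$ ($C{\left(l \right)} = \frac{2}{l} + l \frac{1}{4} = \frac{2}{l} + \frac{l}{4}$)
$\left(28 - 19\right) \left(\left(16 + 1\right) + \left(C{\left(2 \right)} - 2\right)^{2}\right) = \left(28 - 19\right) \left(\left(16 + 1\right) + \left(\left(\frac{2}{2} + \frac{1}{4} \cdot 2\right) - 2\right)^{2}\right) = 9 \left(17 + \left(\left(2 \cdot \frac{1}{2} + \frac{1}{2}\right) - 2\right)^{2}\right) = 9 \left(17 + \left(\left(1 + \frac{1}{2}\right) - 2\right)^{2}\right) = 9 \left(17 + \left(\frac{3}{2} - 2\right)^{2}\right) = 9 \left(17 + \left(- \frac{1}{2}\right)^{2}\right) = 9 \left(17 + \frac{1}{4}\right) = 9 \cdot \frac{69}{4} = \frac{621}{4}$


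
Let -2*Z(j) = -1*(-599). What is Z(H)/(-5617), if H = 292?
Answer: 599/11234 ≈ 0.053320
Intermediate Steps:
Z(j) = -599/2 (Z(j) = -(-1)*(-599)/2 = -½*599 = -599/2)
Z(H)/(-5617) = -599/2/(-5617) = -599/2*(-1/5617) = 599/11234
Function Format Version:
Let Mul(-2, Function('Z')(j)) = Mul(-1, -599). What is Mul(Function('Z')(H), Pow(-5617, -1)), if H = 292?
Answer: Rational(599, 11234) ≈ 0.053320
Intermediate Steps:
Function('Z')(j) = Rational(-599, 2) (Function('Z')(j) = Mul(Rational(-1, 2), Mul(-1, -599)) = Mul(Rational(-1, 2), 599) = Rational(-599, 2))
Mul(Function('Z')(H), Pow(-5617, -1)) = Mul(Rational(-599, 2), Pow(-5617, -1)) = Mul(Rational(-599, 2), Rational(-1, 5617)) = Rational(599, 11234)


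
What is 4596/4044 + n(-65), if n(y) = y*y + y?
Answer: 1402303/337 ≈ 4161.1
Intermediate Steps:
n(y) = y + y**2 (n(y) = y**2 + y = y + y**2)
4596/4044 + n(-65) = 4596/4044 - 65*(1 - 65) = 4596*(1/4044) - 65*(-64) = 383/337 + 4160 = 1402303/337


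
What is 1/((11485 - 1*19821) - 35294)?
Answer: -1/43630 ≈ -2.2920e-5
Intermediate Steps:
1/((11485 - 1*19821) - 35294) = 1/((11485 - 19821) - 35294) = 1/(-8336 - 35294) = 1/(-43630) = -1/43630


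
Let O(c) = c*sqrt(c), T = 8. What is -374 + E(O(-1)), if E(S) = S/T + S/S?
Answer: -373 - I/8 ≈ -373.0 - 0.125*I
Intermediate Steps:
O(c) = c**(3/2)
E(S) = 1 + S/8 (E(S) = S/8 + S/S = S*(1/8) + 1 = S/8 + 1 = 1 + S/8)
-374 + E(O(-1)) = -374 + (1 + (-1)**(3/2)/8) = -374 + (1 + (-I)/8) = -374 + (1 - I/8) = -373 - I/8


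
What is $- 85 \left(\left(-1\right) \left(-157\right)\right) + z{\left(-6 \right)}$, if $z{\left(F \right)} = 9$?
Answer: $-13336$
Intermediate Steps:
$- 85 \left(\left(-1\right) \left(-157\right)\right) + z{\left(-6 \right)} = - 85 \left(\left(-1\right) \left(-157\right)\right) + 9 = \left(-85\right) 157 + 9 = -13345 + 9 = -13336$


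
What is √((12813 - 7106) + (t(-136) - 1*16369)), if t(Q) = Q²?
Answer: √7834 ≈ 88.510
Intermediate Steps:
√((12813 - 7106) + (t(-136) - 1*16369)) = √((12813 - 7106) + ((-136)² - 1*16369)) = √(5707 + (18496 - 16369)) = √(5707 + 2127) = √7834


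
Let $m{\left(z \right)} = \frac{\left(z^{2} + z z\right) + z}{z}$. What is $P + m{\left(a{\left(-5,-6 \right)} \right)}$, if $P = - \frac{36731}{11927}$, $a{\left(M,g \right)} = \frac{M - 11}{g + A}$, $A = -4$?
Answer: $\frac{66812}{59635} \approx 1.1203$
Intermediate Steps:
$a{\left(M,g \right)} = \frac{-11 + M}{-4 + g}$ ($a{\left(M,g \right)} = \frac{M - 11}{g - 4} = \frac{-11 + M}{-4 + g}$)
$m{\left(z \right)} = \frac{z + 2 z^{2}}{z}$ ($m{\left(z \right)} = \frac{\left(z^{2} + z^{2}\right) + z}{z} = \frac{2 z^{2} + z}{z} = \frac{z + 2 z^{2}}{z}$)
$P = - \frac{36731}{11927}$ ($P = \left(-36731\right) \frac{1}{11927} = - \frac{36731}{11927} \approx -3.0797$)
$P + m{\left(a{\left(-5,-6 \right)} \right)} = - \frac{36731}{11927} + \left(1 + 2 \frac{-11 - 5}{-4 - 6}\right) = - \frac{36731}{11927} + \left(1 + 2 \frac{1}{-10} \left(-16\right)\right) = - \frac{36731}{11927} + \left(1 + 2 \left(\left(- \frac{1}{10}\right) \left(-16\right)\right)\right) = - \frac{36731}{11927} + \left(1 + 2 \cdot \frac{8}{5}\right) = - \frac{36731}{11927} + \left(1 + \frac{16}{5}\right) = - \frac{36731}{11927} + \frac{21}{5} = \frac{66812}{59635}$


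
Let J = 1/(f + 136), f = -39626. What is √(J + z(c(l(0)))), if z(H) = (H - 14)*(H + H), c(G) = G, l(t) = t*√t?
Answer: I*√39490/39490 ≈ 0.0050322*I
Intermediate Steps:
l(t) = t^(3/2)
J = -1/39490 (J = 1/(-39626 + 136) = 1/(-39490) = -1/39490 ≈ -2.5323e-5)
z(H) = 2*H*(-14 + H) (z(H) = (-14 + H)*(2*H) = 2*H*(-14 + H))
√(J + z(c(l(0)))) = √(-1/39490 + 2*0^(3/2)*(-14 + 0^(3/2))) = √(-1/39490 + 2*0*(-14 + 0)) = √(-1/39490 + 2*0*(-14)) = √(-1/39490 + 0) = √(-1/39490) = I*√39490/39490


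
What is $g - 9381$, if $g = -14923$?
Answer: $-24304$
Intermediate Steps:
$g - 9381 = -14923 - 9381 = -24304$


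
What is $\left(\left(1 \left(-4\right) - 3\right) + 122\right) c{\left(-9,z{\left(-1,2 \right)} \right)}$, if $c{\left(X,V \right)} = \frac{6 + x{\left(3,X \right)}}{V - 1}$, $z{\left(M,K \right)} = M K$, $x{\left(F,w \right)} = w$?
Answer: $115$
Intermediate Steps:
$z{\left(M,K \right)} = K M$
$c{\left(X,V \right)} = \frac{6 + X}{-1 + V}$ ($c{\left(X,V \right)} = \frac{6 + X}{V - 1} = \frac{6 + X}{-1 + V}$)
$\left(\left(1 \left(-4\right) - 3\right) + 122\right) c{\left(-9,z{\left(-1,2 \right)} \right)} = \left(\left(1 \left(-4\right) - 3\right) + 122\right) \frac{6 - 9}{-1 + 2 \left(-1\right)} = \left(\left(-4 - 3\right) + 122\right) \frac{1}{-1 - 2} \left(-3\right) = \left(-7 + 122\right) \frac{1}{-3} \left(-3\right) = 115 \left(\left(- \frac{1}{3}\right) \left(-3\right)\right) = 115 \cdot 1 = 115$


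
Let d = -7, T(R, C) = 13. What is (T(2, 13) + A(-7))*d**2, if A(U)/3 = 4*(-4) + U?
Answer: -2744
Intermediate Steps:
A(U) = -48 + 3*U (A(U) = 3*(4*(-4) + U) = 3*(-16 + U) = -48 + 3*U)
(T(2, 13) + A(-7))*d**2 = (13 + (-48 + 3*(-7)))*(-7)**2 = (13 + (-48 - 21))*49 = (13 - 69)*49 = -56*49 = -2744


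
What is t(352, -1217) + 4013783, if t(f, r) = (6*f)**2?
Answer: 8474327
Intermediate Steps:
t(f, r) = 36*f**2
t(352, -1217) + 4013783 = 36*352**2 + 4013783 = 36*123904 + 4013783 = 4460544 + 4013783 = 8474327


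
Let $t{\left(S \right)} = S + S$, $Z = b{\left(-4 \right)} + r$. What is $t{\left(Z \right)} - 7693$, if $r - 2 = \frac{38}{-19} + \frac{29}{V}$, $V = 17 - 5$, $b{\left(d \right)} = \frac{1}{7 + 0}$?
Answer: $- \frac{322891}{42} \approx -7687.9$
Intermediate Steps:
$b{\left(d \right)} = \frac{1}{7}$
$V = 12$
$r = \frac{29}{12}$ ($r = 2 + \left(\frac{38}{-19} + \frac{29}{12}\right) = 2 + \left(38 \left(- \frac{1}{19}\right) + 29 \cdot \frac{1}{12}\right) = 2 + \left(-2 + \frac{29}{12}\right) = 2 + \frac{5}{12} = \frac{29}{12} \approx 2.4167$)
$Z = \frac{215}{84}$ ($Z = \frac{1}{7} + \frac{29}{12} = \frac{215}{84} \approx 2.5595$)
$t{\left(S \right)} = 2 S$
$t{\left(Z \right)} - 7693 = 2 \cdot \frac{215}{84} - 7693 = \frac{215}{42} - 7693 = - \frac{322891}{42}$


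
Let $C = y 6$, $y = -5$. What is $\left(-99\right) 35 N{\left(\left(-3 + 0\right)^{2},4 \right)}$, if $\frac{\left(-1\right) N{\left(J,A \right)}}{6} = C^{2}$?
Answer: $18711000$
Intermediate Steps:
$C = -30$ ($C = \left(-5\right) 6 = -30$)
$N{\left(J,A \right)} = -5400$ ($N{\left(J,A \right)} = - 6 \left(-30\right)^{2} = \left(-6\right) 900 = -5400$)
$\left(-99\right) 35 N{\left(\left(-3 + 0\right)^{2},4 \right)} = \left(-99\right) 35 \left(-5400\right) = \left(-3465\right) \left(-5400\right) = 18711000$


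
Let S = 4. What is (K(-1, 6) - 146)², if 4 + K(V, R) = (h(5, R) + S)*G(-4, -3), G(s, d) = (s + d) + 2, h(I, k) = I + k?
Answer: 50625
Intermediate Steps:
G(s, d) = 2 + d + s (G(s, d) = (d + s) + 2 = 2 + d + s)
K(V, R) = -49 - 5*R (K(V, R) = -4 + ((5 + R) + 4)*(2 - 3 - 4) = -4 + (9 + R)*(-5) = -4 + (-45 - 5*R) = -49 - 5*R)
(K(-1, 6) - 146)² = ((-49 - 5*6) - 146)² = ((-49 - 30) - 146)² = (-79 - 146)² = (-225)² = 50625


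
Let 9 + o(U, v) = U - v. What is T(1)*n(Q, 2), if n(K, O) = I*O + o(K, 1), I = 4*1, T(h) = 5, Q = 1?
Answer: -5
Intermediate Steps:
I = 4
o(U, v) = -9 + U - v (o(U, v) = -9 + (U - v) = -9 + U - v)
n(K, O) = -10 + K + 4*O (n(K, O) = 4*O + (-9 + K - 1*1) = 4*O + (-9 + K - 1) = 4*O + (-10 + K) = -10 + K + 4*O)
T(1)*n(Q, 2) = 5*(-10 + 1 + 4*2) = 5*(-10 + 1 + 8) = 5*(-1) = -5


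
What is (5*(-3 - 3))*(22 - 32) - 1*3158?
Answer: -2858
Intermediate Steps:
(5*(-3 - 3))*(22 - 32) - 1*3158 = (5*(-6))*(-10) - 3158 = -30*(-10) - 3158 = 300 - 3158 = -2858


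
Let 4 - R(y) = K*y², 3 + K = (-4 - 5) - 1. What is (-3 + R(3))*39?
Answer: 4602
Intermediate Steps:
K = -13 (K = -3 + ((-4 - 5) - 1) = -3 + (-9 - 1) = -3 - 10 = -13)
R(y) = 4 + 13*y² (R(y) = 4 - (-13)*y² = 4 + 13*y²)
(-3 + R(3))*39 = (-3 + (4 + 13*3²))*39 = (-3 + (4 + 13*9))*39 = (-3 + (4 + 117))*39 = (-3 + 121)*39 = 118*39 = 4602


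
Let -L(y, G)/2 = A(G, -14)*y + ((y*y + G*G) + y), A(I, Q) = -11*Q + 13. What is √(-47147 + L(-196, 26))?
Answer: 5*I*√2379 ≈ 243.88*I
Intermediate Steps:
A(I, Q) = 13 - 11*Q
L(y, G) = -336*y - 2*G² - 2*y² (L(y, G) = -2*((13 - 11*(-14))*y + ((y*y + G*G) + y)) = -2*((13 + 154)*y + ((y² + G²) + y)) = -2*(167*y + ((G² + y²) + y)) = -2*(167*y + (y + G² + y²)) = -2*(G² + y² + 168*y) = -336*y - 2*G² - 2*y²)
√(-47147 + L(-196, 26)) = √(-47147 + (-336*(-196) - 2*26² - 2*(-196)²)) = √(-47147 + (65856 - 2*676 - 2*38416)) = √(-47147 + (65856 - 1352 - 76832)) = √(-47147 - 12328) = √(-59475) = 5*I*√2379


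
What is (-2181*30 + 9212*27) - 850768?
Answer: -667474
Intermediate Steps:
(-2181*30 + 9212*27) - 850768 = (-65430 + 248724) - 850768 = 183294 - 850768 = -667474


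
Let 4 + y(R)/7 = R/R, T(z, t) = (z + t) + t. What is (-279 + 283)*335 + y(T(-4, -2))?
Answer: 1319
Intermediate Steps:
T(z, t) = z + 2*t (T(z, t) = (t + z) + t = z + 2*t)
y(R) = -21 (y(R) = -28 + 7*(R/R) = -28 + 7*1 = -28 + 7 = -21)
(-279 + 283)*335 + y(T(-4, -2)) = (-279 + 283)*335 - 21 = 4*335 - 21 = 1340 - 21 = 1319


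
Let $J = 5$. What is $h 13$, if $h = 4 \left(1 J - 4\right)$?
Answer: $52$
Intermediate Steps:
$h = 4$ ($h = 4 \left(1 \cdot 5 - 4\right) = 4 \left(5 - 4\right) = 4 \cdot 1 = 4$)
$h 13 = 4 \cdot 13 = 52$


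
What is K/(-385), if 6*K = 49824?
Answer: -8304/385 ≈ -21.569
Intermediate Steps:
K = 8304 (K = (⅙)*49824 = 8304)
K/(-385) = 8304/(-385) = 8304*(-1/385) = -8304/385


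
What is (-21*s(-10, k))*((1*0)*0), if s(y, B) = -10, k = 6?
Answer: 0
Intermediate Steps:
(-21*s(-10, k))*((1*0)*0) = (-21*(-10))*((1*0)*0) = 210*(0*0) = 210*0 = 0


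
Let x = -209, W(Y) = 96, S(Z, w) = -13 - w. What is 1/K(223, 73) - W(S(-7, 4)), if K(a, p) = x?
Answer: -20065/209 ≈ -96.005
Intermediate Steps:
K(a, p) = -209
1/K(223, 73) - W(S(-7, 4)) = 1/(-209) - 1*96 = -1/209 - 96 = -20065/209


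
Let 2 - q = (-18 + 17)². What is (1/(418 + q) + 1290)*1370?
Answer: 740500070/419 ≈ 1.7673e+6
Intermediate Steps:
q = 1 (q = 2 - (-18 + 17)² = 2 - 1*(-1)² = 2 - 1*1 = 2 - 1 = 1)
(1/(418 + q) + 1290)*1370 = (1/(418 + 1) + 1290)*1370 = (1/419 + 1290)*1370 = (540511/419)*1370 = 740500070/419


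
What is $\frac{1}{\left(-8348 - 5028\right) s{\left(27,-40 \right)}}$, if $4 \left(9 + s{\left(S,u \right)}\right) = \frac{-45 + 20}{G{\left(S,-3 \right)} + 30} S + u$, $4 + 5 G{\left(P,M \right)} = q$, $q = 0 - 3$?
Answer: $\frac{13}{4329872} \approx 3.0024 \cdot 10^{-6}$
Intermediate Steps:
$q = -3$ ($q = 0 - 3 = -3$)
$G{\left(P,M \right)} = - \frac{7}{5}$ ($G{\left(P,M \right)} = - \frac{4}{5} + \frac{1}{5} \left(-3\right) = - \frac{4}{5} - \frac{3}{5} = - \frac{7}{5}$)
$s{\left(S,u \right)} = -9 - \frac{125 S}{572} + \frac{u}{4}$ ($s{\left(S,u \right)} = -9 + \frac{\frac{-45 + 20}{- \frac{7}{5} + 30} S + u}{4} = -9 + \frac{- \frac{25}{\frac{143}{5}} S + u}{4} = -9 + \frac{\left(-25\right) \frac{5}{143} S + u}{4} = -9 + \frac{- \frac{125 S}{143} + u}{4} = -9 + \frac{u - \frac{125 S}{143}}{4} = -9 - \left(- \frac{u}{4} + \frac{125 S}{572}\right) = -9 - \frac{125 S}{572} + \frac{u}{4}$)
$\frac{1}{\left(-8348 - 5028\right) s{\left(27,-40 \right)}} = \frac{1}{\left(-8348 - 5028\right) \left(-9 - \frac{3375}{572} + \frac{1}{4} \left(-40\right)\right)} = \frac{1}{\left(-13376\right) \left(-9 - \frac{3375}{572} - 10\right)} = - \frac{1}{13376 \left(- \frac{14243}{572}\right)} = \left(- \frac{1}{13376}\right) \left(- \frac{572}{14243}\right) = \frac{13}{4329872}$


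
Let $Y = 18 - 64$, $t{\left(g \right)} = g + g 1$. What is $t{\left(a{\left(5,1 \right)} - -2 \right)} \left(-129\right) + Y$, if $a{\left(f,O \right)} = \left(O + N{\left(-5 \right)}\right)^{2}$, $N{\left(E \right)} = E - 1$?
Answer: $-7012$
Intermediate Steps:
$N{\left(E \right)} = -1 + E$ ($N{\left(E \right)} = E - 1 = -1 + E$)
$a{\left(f,O \right)} = \left(-6 + O\right)^{2}$ ($a{\left(f,O \right)} = \left(O - 6\right)^{2} = \left(-6 + O\right)^{2}$)
$t{\left(g \right)} = 2 g$ ($t{\left(g \right)} = g + g = 2 g$)
$Y = -46$ ($Y = 18 - 64 = -46$)
$t{\left(a{\left(5,1 \right)} - -2 \right)} \left(-129\right) + Y = 2 \left(\left(-6 + 1\right)^{2} - -2\right) \left(-129\right) - 46 = 2 \left(\left(-5\right)^{2} + 2\right) \left(-129\right) - 46 = 2 \left(25 + 2\right) \left(-129\right) - 46 = 2 \cdot 27 \left(-129\right) - 46 = 54 \left(-129\right) - 46 = -6966 - 46 = -7012$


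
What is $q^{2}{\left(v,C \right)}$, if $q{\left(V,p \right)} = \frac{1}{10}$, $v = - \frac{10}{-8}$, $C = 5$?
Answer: $\frac{1}{100} \approx 0.01$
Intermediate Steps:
$v = \frac{5}{4}$ ($v = \left(-10\right) \left(- \frac{1}{8}\right) = \frac{5}{4} \approx 1.25$)
$q{\left(V,p \right)} = \frac{1}{10}$
$q^{2}{\left(v,C \right)} = \left(\frac{1}{10}\right)^{2} = \frac{1}{100}$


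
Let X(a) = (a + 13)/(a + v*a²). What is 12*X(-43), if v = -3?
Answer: 36/559 ≈ 0.064401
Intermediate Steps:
X(a) = (13 + a)/(a - 3*a²) (X(a) = (a + 13)/(a - 3*a²) = (13 + a)/(a - 3*a²))
12*X(-43) = 12*((13 - 43)/((-43)*(1 - 3*(-43)))) = 12*(-1/43*(-30)/(1 + 129)) = 12*(-1/43*(-30)/130) = 12*(-1/43*1/130*(-30)) = 12*(3/559) = 36/559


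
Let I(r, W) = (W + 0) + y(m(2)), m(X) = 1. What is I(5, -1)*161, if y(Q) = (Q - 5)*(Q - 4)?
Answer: 1771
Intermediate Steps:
y(Q) = (-5 + Q)*(-4 + Q)
I(r, W) = 12 + W (I(r, W) = (W + 0) + (20 + 1² - 9*1) = W + (20 + 1 - 9) = W + 12 = 12 + W)
I(5, -1)*161 = (12 - 1)*161 = 11*161 = 1771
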